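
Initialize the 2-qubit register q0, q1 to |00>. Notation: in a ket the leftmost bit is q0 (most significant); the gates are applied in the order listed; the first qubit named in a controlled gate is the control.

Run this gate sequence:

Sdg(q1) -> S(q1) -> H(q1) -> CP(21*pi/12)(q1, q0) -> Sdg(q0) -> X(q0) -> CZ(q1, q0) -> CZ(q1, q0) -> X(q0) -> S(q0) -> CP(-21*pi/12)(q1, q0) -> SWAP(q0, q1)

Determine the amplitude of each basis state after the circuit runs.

The final amplitudes are sqrt(2)/2 on |00>, 0 on |01>, sqrt(2)/2 on |10>, 0 on |11>.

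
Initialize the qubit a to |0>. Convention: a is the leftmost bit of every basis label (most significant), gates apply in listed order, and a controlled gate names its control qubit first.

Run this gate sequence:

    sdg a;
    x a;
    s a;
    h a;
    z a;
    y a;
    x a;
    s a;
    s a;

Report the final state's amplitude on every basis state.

After the circuit, the state carries amplitude -sqrt(2)/2 on |0>, -sqrt(2)/2 on |1>.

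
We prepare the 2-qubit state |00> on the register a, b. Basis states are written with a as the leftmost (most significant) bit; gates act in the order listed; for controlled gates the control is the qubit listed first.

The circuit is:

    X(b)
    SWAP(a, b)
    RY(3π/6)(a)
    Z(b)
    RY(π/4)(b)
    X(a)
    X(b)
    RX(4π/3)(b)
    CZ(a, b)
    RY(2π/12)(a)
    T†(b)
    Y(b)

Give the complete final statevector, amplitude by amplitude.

The final amplitudes are sqrt(6 - 3*sqrt(2))*exp(3*I*pi/4)/8 + sqrt(sqrt(2) + 2)*exp(I*pi/4)/8 on |00>, 3*sqrt(sqrt(2) + 2)/8 - I*sqrt(6 - 3*sqrt(2))/8 on |01>, 3*sqrt(2 - sqrt(2))*exp(3*I*pi/4)/8 + sqrt(3*sqrt(2) + 6)*exp(I*pi/4)/8 on |10>, -sqrt(3*sqrt(2) + 6)/8 + I*sqrt(2 - sqrt(2))/8 on |11>.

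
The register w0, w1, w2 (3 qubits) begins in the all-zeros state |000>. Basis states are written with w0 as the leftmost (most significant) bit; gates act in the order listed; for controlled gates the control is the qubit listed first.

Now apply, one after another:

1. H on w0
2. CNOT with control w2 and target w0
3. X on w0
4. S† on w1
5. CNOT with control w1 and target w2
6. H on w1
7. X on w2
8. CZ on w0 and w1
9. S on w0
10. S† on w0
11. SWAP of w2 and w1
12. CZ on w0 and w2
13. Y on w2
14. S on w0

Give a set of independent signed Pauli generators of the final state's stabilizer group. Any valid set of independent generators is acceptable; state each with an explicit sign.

One valid set of independent stabilizer generators is +YII, -IIX, -IZI (any independent generating set of the same group is equally correct).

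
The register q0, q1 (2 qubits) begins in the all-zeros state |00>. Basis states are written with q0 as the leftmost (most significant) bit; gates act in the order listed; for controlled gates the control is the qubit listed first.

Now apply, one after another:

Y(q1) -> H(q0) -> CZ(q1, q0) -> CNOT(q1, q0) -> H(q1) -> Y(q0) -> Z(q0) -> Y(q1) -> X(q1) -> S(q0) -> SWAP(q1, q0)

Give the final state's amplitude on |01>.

The final state's coefficient on |01> equals 1/2.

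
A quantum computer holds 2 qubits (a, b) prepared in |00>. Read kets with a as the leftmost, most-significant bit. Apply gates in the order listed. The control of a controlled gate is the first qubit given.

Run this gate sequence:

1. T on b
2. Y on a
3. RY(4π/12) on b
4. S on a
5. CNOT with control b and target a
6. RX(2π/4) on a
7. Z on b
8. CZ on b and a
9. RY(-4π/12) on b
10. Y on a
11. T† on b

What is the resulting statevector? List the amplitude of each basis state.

The resulting statevector has amplitude sqrt(2)*(1 + 3*I)/8 on |00>, sqrt(6)*(-1 + I)*exp(3*I*pi/4)/8 on |01>, sqrt(2)*(-3 + I)/8 on |10>, sqrt(3)/4 on |11>.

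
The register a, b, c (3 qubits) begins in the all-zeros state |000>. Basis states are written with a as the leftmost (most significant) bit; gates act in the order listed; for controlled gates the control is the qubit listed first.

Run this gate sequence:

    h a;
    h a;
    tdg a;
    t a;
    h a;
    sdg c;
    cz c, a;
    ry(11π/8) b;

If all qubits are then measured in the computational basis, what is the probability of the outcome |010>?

A full measurement returns |010> with probability sqrt(2 - sqrt(2))/8 + 1/4. Key observation: gates 2-5 undo each other exactly, leaving only the rest of the circuit to track.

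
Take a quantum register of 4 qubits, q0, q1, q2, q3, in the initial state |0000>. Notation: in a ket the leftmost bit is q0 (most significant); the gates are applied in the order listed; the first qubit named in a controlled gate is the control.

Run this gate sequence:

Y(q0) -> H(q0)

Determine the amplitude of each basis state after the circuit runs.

The final amplitudes are sqrt(2)*I/2 on |0000>, -sqrt(2)*I/2 on |1000>, and 0 on every other basis state.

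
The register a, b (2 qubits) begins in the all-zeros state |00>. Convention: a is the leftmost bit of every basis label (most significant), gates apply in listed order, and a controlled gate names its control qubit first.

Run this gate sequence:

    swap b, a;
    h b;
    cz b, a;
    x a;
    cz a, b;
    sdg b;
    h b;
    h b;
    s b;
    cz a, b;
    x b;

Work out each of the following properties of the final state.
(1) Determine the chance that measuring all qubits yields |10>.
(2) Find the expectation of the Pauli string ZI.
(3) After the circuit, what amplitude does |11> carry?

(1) The probability of measuring |10> is 1/2. Key observation: steps 5-10 multiply out to the identity, so the circuit reduces to the remaining gates.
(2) In the final state, ZI has expectation -1.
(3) The final state's coefficient on |11> equals sqrt(2)/2.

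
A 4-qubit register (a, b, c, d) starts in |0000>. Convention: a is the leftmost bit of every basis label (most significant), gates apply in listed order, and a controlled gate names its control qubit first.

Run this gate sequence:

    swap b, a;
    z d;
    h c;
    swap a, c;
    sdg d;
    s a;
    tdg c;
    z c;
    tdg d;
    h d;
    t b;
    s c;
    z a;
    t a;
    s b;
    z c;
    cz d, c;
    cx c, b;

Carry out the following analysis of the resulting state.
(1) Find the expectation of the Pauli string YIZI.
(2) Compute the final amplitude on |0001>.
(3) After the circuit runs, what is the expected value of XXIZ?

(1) In the final state, YIZI has expectation -sqrt(2)/2.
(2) |0001> carries amplitude 1/2 in the final state.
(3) The observable XXIZ averages to 0.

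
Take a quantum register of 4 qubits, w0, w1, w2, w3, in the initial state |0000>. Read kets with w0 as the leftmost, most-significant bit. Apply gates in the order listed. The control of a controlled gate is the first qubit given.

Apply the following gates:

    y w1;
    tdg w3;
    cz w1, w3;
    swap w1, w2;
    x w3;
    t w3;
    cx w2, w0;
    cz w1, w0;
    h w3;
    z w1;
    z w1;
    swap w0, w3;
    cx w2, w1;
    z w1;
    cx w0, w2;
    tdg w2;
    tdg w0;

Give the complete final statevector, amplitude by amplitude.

The resulting statevector has amplitude -sqrt(2)*I/2 on |0111>, sqrt(2)*I/2 on |1101>, and 0 on every other basis state.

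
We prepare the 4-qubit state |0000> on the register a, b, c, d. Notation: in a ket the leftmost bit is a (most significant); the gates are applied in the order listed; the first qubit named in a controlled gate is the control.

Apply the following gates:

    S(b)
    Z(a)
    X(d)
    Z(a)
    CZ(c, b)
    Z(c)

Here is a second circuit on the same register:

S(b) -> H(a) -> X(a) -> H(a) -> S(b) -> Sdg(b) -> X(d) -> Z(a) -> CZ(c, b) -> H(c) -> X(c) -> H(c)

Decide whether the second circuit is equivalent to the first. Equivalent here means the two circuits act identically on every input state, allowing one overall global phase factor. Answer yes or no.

Yes: on every input state the two circuits agree up to one overall phase factor.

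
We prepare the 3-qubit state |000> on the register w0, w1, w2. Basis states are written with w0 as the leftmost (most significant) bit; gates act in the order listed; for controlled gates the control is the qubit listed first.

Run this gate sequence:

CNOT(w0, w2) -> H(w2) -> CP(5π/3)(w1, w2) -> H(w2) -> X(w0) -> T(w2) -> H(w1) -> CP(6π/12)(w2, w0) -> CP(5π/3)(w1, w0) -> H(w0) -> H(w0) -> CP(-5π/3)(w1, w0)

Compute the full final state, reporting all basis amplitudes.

The resulting statevector has amplitude sqrt(2)/2 on |100>, sqrt(2)/2 on |110>, and 0 on every other basis state. Key observation: gates 9-12 undo each other exactly, leaving only the rest of the circuit to track.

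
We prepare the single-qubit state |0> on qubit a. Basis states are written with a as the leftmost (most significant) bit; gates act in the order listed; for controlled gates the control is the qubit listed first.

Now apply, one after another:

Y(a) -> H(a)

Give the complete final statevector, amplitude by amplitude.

The resulting statevector has amplitude sqrt(2)*I/2 on |0>, -sqrt(2)*I/2 on |1>.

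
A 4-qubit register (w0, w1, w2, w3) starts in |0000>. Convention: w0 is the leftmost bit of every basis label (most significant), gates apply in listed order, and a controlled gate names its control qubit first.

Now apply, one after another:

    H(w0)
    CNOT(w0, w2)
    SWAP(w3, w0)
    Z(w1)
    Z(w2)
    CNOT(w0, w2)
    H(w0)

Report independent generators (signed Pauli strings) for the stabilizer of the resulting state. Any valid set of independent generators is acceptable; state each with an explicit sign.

The final state is stabilized by the group generated by +XIII, -IIXX, +IZII, +IIZZ; other independent generating sets are equally valid.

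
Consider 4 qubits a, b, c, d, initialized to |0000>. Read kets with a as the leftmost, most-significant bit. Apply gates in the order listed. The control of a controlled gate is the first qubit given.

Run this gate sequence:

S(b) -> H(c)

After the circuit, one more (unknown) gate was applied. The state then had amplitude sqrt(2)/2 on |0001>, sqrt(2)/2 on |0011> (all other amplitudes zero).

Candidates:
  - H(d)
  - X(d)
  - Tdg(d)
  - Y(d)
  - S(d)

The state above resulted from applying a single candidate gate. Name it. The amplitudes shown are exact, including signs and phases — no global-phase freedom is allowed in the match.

The applied gate was X(d).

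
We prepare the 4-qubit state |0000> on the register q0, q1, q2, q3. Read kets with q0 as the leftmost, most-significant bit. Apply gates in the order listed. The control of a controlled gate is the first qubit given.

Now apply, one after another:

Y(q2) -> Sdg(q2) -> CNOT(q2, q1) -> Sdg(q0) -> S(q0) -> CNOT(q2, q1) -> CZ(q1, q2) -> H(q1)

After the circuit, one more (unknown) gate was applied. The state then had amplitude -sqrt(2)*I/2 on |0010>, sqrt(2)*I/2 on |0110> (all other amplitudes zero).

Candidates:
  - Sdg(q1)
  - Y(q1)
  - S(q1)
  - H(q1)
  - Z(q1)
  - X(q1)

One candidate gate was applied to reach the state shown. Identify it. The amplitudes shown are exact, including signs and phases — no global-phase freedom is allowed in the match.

It was Y(q1) that produced the state shown.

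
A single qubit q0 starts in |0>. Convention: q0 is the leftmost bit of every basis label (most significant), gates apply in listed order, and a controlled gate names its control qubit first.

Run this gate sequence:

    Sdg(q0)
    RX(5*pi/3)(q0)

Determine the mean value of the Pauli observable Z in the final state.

The expectation value of Z is 1/2.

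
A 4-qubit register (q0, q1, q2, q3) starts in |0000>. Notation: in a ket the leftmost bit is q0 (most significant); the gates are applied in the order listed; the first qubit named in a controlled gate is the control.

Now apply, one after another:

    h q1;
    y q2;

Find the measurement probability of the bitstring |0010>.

A full measurement returns |0010> with probability 1/2.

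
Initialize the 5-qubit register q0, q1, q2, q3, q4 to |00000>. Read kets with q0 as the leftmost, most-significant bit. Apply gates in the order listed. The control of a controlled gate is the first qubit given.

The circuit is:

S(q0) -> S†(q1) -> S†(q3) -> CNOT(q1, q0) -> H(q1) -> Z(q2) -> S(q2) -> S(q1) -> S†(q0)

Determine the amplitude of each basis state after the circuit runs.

The final amplitudes are sqrt(2)/2 on |00000>, sqrt(2)*I/2 on |01000>, and 0 on every other basis state.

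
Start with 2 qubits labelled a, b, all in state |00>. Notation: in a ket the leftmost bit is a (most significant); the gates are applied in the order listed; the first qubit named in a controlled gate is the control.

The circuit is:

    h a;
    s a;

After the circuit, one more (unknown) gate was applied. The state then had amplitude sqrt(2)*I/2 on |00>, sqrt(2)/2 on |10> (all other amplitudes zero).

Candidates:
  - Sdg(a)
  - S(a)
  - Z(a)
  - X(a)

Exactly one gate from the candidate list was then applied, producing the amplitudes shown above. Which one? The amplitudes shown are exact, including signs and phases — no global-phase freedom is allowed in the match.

The applied gate was X(a).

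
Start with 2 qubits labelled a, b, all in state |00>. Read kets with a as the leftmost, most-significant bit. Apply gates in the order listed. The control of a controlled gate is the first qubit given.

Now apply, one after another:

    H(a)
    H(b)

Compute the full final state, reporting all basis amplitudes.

After the circuit, the state carries amplitude 1/2 on |00>, 1/2 on |01>, 1/2 on |10>, 1/2 on |11>.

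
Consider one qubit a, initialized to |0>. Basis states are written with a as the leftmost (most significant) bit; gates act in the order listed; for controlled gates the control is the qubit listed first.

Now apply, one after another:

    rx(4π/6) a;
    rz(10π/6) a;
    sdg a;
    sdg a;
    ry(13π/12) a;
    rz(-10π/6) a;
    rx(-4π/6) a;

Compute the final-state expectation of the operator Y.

The observable Y averages to -sqrt(3)/16 + 3*sqrt(6)/64 + 33*sqrt(2)/64.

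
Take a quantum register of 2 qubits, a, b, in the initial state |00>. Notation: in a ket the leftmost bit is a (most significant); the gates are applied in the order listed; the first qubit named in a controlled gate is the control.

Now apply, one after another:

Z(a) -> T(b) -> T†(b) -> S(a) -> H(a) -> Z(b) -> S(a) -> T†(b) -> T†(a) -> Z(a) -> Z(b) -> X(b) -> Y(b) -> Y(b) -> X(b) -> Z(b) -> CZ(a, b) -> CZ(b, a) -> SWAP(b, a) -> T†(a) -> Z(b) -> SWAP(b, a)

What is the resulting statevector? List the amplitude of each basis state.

The final amplitudes are sqrt(2)/2 on |00>, 0 on |01>, sqrt(2)*exp(I*pi/4)/2 on |10>, 0 on |11>. Key observation: gates 11-16 undo each other exactly, leaving only the rest of the circuit to track.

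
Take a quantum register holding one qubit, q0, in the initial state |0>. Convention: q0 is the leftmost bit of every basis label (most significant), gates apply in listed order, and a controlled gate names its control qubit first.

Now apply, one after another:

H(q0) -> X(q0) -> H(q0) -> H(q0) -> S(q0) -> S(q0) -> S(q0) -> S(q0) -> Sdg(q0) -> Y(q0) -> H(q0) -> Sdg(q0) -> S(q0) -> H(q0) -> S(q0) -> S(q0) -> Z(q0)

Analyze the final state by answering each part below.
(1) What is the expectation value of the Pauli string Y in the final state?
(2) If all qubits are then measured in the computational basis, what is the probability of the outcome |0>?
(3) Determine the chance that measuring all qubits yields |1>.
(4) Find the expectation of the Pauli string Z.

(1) The expectation value of Y is -1.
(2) Outcome |0> occurs with probability 1/2.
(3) Outcome |1> occurs with probability 1/2.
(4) In the final state, Z has expectation 0.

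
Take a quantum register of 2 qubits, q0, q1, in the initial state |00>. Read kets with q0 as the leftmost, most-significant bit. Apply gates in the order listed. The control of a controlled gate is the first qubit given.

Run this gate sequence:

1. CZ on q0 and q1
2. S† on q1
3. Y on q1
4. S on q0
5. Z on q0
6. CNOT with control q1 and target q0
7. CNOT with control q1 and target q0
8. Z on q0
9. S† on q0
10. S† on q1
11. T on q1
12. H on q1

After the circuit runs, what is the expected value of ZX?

The observable ZX averages to -1. Key observation: gates 4-9 undo each other exactly, leaving only the rest of the circuit to track.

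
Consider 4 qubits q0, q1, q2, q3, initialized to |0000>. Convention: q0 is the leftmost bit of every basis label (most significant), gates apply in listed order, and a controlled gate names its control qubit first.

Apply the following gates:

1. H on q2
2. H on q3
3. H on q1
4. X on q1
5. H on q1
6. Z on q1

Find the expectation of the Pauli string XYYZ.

In the final state, XYYZ has expectation 0. Key observation: gates 3-6 undo each other exactly, leaving only the rest of the circuit to track.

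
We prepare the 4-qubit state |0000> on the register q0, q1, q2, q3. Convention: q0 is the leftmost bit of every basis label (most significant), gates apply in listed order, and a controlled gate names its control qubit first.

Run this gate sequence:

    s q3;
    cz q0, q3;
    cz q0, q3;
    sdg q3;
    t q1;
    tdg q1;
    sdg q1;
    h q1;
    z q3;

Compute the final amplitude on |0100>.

The amplitude on |0100> is sqrt(2)/2.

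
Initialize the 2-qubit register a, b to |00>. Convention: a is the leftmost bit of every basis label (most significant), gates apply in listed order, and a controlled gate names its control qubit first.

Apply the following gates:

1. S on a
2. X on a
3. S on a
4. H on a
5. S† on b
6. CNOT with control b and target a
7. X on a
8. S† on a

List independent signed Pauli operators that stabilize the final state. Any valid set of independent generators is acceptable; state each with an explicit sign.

The stabilizer group can be generated by +YI, +IZ, among other valid generating sets.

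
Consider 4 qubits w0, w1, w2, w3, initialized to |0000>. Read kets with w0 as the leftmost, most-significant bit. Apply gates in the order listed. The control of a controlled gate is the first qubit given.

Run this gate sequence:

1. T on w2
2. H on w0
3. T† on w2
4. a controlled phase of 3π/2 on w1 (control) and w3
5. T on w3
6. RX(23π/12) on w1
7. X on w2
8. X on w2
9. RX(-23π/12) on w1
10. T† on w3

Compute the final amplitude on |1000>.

The amplitude on |1000> is sqrt(2)/2. Key observation: the block from step 5 through step 10 cancels to the identity and can be dropped.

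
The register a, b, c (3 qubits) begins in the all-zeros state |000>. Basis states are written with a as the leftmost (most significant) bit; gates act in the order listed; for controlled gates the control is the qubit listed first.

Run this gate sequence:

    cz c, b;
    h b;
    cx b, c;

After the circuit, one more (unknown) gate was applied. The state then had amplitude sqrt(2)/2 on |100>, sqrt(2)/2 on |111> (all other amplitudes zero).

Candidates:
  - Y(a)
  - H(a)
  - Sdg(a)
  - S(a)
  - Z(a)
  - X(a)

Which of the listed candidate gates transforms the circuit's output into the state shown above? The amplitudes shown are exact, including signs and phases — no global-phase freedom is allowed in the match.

The applied gate was X(a).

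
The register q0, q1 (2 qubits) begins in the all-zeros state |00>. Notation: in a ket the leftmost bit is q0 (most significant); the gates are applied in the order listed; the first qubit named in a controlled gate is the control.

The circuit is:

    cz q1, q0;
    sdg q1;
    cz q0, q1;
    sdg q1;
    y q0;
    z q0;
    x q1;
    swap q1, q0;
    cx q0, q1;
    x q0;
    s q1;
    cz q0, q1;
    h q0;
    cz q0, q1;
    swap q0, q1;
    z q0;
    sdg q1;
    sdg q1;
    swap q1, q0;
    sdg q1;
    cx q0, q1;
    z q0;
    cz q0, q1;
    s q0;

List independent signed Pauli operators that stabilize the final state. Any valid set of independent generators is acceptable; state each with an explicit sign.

The stabilizer group can be generated by -XY, +ZZ, among other valid generating sets.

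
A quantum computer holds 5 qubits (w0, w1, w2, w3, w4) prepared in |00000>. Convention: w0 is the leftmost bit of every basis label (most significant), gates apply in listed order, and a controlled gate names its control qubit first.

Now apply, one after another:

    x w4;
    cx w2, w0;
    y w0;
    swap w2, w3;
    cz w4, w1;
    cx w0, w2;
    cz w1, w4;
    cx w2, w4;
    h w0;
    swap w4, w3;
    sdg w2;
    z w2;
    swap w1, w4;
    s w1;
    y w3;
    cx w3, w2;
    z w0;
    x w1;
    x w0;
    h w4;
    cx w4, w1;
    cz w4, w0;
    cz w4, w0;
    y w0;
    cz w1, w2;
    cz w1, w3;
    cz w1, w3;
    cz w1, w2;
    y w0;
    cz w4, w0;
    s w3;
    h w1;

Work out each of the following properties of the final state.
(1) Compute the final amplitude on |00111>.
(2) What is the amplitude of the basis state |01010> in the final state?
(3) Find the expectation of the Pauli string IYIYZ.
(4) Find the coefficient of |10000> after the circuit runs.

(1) The final state's coefficient on |00111> equals 0. Key observation: the block from step 23 through step 30 cancels to the identity and can be dropped.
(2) |01010> carries amplitude -sqrt(2)/4 in the final state.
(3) The expectation value of IYIYZ is 0.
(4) The final state's coefficient on |10000> equals 0.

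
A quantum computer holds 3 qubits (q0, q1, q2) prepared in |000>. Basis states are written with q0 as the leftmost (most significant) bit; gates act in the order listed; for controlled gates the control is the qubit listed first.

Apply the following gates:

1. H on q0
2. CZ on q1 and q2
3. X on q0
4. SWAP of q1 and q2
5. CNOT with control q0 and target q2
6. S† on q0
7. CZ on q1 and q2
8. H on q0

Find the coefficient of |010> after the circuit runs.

The amplitude on |010> is 0.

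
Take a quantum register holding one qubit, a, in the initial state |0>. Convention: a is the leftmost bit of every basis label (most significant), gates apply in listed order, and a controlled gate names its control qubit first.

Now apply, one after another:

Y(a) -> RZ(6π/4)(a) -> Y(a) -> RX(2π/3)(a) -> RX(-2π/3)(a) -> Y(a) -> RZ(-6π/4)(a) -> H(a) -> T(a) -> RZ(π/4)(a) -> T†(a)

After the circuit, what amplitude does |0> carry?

The final state's coefficient on |0> equals sqrt(2)*exp(3*I*pi/8)/2. Key observation: gates 2-7 undo each other exactly, leaving only the rest of the circuit to track.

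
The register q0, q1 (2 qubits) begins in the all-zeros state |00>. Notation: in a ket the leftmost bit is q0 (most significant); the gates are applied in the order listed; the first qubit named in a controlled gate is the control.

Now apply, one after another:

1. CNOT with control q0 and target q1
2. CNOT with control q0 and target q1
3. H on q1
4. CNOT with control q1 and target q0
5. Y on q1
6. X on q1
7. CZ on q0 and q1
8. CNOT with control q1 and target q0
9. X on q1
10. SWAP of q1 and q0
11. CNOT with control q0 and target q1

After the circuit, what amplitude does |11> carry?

|11> carries amplitude sqrt(2)*I/2 in the final state.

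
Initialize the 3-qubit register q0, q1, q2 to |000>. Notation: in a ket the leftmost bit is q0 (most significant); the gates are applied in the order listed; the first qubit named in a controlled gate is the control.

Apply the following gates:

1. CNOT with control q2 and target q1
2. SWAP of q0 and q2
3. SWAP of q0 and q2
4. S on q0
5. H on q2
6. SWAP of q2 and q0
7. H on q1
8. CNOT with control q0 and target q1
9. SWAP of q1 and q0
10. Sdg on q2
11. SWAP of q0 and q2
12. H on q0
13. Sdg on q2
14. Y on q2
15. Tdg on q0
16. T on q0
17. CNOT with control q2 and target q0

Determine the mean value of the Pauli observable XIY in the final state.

The observable XIY averages to -1.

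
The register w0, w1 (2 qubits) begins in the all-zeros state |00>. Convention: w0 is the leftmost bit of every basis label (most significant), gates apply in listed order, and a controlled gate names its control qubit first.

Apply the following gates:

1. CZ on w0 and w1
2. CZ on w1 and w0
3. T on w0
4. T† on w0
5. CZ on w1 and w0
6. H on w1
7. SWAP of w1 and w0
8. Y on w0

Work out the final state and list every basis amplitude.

After the circuit, the state carries amplitude -sqrt(2)*I/2 on |00>, 0 on |01>, sqrt(2)*I/2 on |10>, 0 on |11>. Key observation: steps 2-5 multiply out to the identity, so the circuit reduces to the remaining gates.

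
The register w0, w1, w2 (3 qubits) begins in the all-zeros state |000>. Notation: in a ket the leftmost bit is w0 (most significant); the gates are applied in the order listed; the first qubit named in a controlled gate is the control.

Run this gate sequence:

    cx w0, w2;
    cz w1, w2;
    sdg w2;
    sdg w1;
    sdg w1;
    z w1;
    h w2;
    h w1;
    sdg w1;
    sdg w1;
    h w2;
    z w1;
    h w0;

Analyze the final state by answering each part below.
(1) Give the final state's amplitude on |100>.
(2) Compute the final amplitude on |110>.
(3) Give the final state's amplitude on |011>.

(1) The amplitude on |100> is 1/2.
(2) |110> carries amplitude 1/2 in the final state.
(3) The amplitude on |011> is 0.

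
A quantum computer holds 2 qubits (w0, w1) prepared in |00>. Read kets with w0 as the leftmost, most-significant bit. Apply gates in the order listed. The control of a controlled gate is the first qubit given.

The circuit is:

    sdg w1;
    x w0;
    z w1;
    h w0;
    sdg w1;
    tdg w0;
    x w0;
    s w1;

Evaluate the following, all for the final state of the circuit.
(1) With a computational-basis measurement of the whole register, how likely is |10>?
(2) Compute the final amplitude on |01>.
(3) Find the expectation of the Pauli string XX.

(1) Outcome |10> occurs with probability 1/2.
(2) The final state's coefficient on |01> equals 0.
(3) The expectation value of XX is 0.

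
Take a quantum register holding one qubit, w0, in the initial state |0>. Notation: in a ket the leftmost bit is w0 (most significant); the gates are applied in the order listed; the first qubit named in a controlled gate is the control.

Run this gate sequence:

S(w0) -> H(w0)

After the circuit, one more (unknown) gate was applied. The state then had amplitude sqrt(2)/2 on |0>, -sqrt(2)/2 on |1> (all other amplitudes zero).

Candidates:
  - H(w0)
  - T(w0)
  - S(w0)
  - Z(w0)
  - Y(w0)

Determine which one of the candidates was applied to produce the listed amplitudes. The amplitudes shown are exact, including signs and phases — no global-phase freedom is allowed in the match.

The unique candidate consistent with the amplitudes is Z(w0).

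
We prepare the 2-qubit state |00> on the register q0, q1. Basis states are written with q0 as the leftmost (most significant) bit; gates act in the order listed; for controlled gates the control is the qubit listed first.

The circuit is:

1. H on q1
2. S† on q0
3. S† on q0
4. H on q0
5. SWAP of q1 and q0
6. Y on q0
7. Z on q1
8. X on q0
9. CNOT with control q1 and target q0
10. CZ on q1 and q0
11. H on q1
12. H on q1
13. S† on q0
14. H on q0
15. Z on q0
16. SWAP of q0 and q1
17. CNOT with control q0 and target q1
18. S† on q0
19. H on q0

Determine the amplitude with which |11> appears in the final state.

The final state's coefficient on |11> equals -1/2.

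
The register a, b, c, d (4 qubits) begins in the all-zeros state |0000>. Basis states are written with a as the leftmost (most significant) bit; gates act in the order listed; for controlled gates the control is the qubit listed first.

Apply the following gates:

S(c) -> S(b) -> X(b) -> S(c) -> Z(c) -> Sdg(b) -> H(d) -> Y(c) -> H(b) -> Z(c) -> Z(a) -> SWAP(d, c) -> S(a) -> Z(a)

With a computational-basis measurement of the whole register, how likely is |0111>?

A full measurement returns |0111> with probability 1/4.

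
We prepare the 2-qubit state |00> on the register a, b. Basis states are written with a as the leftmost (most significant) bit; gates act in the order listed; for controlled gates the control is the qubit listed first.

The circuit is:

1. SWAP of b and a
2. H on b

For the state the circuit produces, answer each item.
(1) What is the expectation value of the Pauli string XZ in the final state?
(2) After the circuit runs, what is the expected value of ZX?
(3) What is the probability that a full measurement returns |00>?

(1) The expectation value of XZ is 0.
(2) In the final state, ZX has expectation 1.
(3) Outcome |00> occurs with probability 1/2.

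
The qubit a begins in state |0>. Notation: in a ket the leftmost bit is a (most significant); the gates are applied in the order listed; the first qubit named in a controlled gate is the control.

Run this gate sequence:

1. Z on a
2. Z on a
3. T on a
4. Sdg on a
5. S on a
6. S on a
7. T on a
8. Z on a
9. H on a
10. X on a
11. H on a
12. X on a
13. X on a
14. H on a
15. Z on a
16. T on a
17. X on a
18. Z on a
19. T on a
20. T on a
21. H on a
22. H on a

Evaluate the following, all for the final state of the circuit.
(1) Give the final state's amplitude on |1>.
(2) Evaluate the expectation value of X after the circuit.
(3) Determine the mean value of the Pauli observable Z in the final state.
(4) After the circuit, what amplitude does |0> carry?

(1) The amplitude on |1> is -sqrt(2)*I/2. Key observation: steps 12-13 multiply out to the identity, so the circuit reduces to the remaining gates.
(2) The expectation value of X is sqrt(2)/2.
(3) In the final state, Z has expectation 0.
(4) The final state's coefficient on |0> equals -sqrt(2)*exp(I*pi/4)/2.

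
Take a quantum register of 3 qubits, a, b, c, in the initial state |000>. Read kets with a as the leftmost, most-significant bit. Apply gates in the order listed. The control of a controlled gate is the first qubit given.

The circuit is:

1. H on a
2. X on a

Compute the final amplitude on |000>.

|000> carries amplitude sqrt(2)/2 in the final state.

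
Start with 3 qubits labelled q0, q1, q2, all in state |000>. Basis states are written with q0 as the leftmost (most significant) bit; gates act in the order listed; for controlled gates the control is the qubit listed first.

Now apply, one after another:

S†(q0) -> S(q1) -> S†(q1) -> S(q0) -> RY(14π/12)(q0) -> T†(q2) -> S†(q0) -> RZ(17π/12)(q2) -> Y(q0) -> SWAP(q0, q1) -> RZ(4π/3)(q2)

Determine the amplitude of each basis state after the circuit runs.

The final amplitudes are (-sqrt(6) - sqrt(2))*exp(5*I*pi/8)/4 on |000>, (-sqrt(2) + sqrt(6))*exp(I*pi/8)/4 on |010>, and 0 on every other basis state. Key observation: steps 1-4 multiply out to the identity, so the circuit reduces to the remaining gates.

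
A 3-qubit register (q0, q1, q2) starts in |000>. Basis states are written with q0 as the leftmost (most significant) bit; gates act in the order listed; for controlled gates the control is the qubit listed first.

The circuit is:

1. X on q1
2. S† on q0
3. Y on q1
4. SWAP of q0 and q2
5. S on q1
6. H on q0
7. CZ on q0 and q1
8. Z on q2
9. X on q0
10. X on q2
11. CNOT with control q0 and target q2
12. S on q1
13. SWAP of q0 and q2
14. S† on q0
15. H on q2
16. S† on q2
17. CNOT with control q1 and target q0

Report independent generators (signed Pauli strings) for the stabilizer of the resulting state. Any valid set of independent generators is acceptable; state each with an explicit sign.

The stabilizer group can be generated by -YIZ, +ZIY, +IZI, among other valid generating sets.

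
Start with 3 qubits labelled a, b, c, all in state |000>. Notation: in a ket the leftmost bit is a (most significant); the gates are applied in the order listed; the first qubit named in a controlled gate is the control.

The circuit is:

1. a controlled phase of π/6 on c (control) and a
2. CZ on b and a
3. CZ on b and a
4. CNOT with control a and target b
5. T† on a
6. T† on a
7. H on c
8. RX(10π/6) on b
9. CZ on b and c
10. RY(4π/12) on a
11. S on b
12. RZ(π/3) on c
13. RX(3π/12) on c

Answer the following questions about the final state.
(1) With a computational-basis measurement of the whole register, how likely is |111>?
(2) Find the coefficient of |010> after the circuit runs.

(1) Outcome |111> occurs with probability sqrt(6)/128 + 1/32. Key observation: gates 2-3 undo each other exactly, leaving only the rest of the circuit to track.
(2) The final state's coefficient on |010> equals sqrt(6)*(-sqrt(sqrt(2) + 2)*exp(5*I*pi/6) + sqrt(2 - sqrt(2))*exp(2*I*pi/3))/16.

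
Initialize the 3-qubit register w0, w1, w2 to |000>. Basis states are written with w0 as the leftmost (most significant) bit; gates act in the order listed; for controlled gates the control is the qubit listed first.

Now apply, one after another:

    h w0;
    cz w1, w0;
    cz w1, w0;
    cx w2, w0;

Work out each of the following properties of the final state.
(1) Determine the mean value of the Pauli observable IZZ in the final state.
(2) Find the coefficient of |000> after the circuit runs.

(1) The expectation value of IZZ is 1. Key observation: steps 2-3 multiply out to the identity, so the circuit reduces to the remaining gates.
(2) The amplitude on |000> is sqrt(2)/2.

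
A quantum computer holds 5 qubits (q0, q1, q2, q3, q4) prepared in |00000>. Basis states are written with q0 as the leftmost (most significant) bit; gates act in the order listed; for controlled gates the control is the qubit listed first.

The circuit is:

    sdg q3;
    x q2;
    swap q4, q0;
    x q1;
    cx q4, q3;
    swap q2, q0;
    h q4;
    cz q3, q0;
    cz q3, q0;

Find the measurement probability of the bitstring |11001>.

A full measurement returns |11001> with probability 1/2.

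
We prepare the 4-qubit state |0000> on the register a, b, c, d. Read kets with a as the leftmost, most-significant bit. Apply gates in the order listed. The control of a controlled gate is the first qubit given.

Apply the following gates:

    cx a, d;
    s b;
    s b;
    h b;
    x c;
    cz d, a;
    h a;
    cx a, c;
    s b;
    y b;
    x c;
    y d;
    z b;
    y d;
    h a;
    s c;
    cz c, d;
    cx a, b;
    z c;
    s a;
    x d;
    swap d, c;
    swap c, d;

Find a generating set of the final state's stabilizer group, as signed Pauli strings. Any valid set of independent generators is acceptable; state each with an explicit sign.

One valid set of independent stabilizer generators is +XZZI, -ZYII, -ZIYI, -IIIZ (any independent generating set of the same group is equally correct).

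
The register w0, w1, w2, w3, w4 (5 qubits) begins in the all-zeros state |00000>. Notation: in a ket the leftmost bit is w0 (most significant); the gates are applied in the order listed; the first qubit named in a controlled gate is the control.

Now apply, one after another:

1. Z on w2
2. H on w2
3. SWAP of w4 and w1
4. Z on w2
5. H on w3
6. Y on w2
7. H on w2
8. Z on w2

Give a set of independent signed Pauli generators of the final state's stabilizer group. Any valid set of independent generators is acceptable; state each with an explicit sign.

The final state is stabilized by the group generated by +IIIXI, +ZIIII, +IZIII, +IIZII, +IIIIZ; other independent generating sets are equally valid.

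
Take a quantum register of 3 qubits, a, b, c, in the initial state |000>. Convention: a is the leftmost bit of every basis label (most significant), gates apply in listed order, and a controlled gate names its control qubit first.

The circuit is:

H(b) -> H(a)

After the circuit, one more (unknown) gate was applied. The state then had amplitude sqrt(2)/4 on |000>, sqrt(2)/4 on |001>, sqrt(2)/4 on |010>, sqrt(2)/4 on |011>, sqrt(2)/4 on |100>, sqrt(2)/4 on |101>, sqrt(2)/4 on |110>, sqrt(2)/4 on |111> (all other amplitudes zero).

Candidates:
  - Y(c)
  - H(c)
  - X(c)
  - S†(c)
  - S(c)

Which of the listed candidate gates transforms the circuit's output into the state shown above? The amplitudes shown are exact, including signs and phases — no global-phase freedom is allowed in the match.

It was H(c) that produced the state shown.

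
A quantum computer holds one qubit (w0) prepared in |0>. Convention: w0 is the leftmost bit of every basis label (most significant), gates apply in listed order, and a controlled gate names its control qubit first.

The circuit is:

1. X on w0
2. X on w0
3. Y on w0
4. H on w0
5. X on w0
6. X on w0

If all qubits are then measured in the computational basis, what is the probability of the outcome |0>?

Outcome |0> occurs with probability 1/2.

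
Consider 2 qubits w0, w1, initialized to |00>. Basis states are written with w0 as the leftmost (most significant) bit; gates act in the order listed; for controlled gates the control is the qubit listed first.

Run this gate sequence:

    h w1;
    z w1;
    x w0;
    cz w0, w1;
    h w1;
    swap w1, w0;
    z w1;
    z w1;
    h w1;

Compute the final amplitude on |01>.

|01> carries amplitude -sqrt(2)/2 in the final state.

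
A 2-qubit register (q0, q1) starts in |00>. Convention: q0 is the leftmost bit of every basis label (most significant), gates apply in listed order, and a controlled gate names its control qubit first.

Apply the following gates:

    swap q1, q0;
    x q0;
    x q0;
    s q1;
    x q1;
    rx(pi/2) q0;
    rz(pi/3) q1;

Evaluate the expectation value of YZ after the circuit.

The observable YZ averages to 1.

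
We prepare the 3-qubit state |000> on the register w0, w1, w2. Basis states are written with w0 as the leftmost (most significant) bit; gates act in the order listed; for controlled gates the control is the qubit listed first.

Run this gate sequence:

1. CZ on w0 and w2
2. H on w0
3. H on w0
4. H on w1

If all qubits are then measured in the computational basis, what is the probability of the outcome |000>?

The probability of measuring |000> is 1/2. Key observation: the block from step 2 through step 3 cancels to the identity and can be dropped.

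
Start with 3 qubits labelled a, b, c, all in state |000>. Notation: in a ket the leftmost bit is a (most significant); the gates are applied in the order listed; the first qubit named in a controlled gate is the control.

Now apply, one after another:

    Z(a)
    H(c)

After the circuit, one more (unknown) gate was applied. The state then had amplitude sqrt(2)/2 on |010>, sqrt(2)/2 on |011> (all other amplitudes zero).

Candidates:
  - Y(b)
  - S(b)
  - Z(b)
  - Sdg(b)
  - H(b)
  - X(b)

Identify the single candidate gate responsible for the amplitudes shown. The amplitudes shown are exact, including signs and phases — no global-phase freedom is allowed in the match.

The applied gate was X(b).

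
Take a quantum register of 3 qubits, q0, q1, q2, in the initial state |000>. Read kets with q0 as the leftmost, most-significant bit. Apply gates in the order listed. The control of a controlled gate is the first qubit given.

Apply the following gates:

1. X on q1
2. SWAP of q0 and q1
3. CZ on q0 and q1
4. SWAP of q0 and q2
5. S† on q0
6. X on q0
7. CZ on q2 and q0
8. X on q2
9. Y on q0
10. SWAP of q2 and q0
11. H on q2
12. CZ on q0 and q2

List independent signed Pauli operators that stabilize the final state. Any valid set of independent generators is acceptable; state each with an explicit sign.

The stabilizer group can be generated by +IIX, +ZII, +IZI, among other valid generating sets.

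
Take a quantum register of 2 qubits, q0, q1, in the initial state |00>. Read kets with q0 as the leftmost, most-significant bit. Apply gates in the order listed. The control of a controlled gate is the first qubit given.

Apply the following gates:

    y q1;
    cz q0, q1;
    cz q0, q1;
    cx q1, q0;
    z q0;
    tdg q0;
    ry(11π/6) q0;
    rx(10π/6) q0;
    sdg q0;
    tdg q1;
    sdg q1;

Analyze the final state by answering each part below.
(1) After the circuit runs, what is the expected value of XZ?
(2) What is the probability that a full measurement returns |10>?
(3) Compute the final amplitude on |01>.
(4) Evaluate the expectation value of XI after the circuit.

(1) The observable XZ averages to 3/4.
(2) The probability of measuring |10> is 0.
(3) The final state's coefficient on |01> equals (1 - I)*(-sqrt(6)*I + sqrt(2)*(-2 + I))/8.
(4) The expectation value of XI is -3/4.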